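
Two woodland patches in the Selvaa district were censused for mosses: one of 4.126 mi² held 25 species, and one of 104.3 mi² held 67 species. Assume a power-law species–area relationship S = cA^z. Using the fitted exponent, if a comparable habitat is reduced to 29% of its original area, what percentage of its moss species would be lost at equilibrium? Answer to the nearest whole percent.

z = ln(67/25) / ln(104.3/4.126) = 0.9858 / 3.2300 = 0.3052
S_new/S_old = (A_new/A_old)^z = 0.29^0.3052 = exp(0.3052 × -1.2379) = 0.6854
Fraction lost = 1 − 0.6854 = 0.3146

31%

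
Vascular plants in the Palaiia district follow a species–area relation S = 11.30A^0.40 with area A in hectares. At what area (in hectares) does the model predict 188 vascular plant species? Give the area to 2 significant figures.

1100 hectares

188 = 11.3 × A^0.4  ⇒  A^0.4 = 188/11.3 = 16.64
ln A = ln(16.64) / 0.4 = 2.8116 / 0.4 = 7.0291
A = e^7.0291 ≈ 1129 hectares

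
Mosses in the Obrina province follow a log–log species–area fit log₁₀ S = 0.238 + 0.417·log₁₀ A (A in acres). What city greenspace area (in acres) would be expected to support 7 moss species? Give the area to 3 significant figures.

28.6 acres

7 = 1.73 × A^0.417  ⇒  A^0.417 = 7/1.73 = 4.047
ln A = ln(4.047) / 0.417 = 1.3979 / 0.417 = 3.3523
A = e^3.3523 ≈ 28.57 acres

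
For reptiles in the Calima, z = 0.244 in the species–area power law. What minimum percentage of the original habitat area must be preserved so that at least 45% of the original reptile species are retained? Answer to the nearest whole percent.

Need (A_new/A_old)^0.244 = 0.45, so A_new/A_old = 0.45^(1/0.244) = 0.45^4.098
ln(A_new/A_old) = ln 0.45 / 0.244 = -0.7985 / 0.244 = -3.2726
A_new/A_old = e^-3.2726 ≈ 0.03791

4%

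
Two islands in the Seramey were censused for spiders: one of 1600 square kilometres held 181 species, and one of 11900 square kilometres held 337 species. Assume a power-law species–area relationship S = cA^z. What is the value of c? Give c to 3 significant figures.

18.4

z = ln(S₂/S₁) / ln(A₂/A₁) = ln(337/181) / ln(11900/1600) = 0.6216 / 2.0065 = 0.3098
c = S₁ / A₁^z = 181 / 1600^0.3098 = 181 / 9.83 = 18.41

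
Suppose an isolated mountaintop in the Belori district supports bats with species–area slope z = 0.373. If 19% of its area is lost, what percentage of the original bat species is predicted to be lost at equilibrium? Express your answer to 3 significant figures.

S_new/S_old = (A_new/A_old)^z = 0.81^0.373
= exp(0.373 × ln 0.81) = exp(0.373 × -0.2107) = exp(-0.0786) ≈ 0.9244
Fraction lost = 1 − 0.9244 = 0.07559

7.56%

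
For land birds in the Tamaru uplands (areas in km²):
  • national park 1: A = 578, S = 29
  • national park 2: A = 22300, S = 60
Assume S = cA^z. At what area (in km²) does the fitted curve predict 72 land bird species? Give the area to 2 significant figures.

56000 km²

z = ln(60/29) / ln(22300/578) = 0.7270 / 3.6528 = 0.1990
c = 29 / 578^0.1990 = 29 / 3.546 = 8.178
A = (72/8.178)^(1/0.1990) ⇒ ln A = ln(8.804)/0.1990 = 10.9283
A = e^10.9283 ≈ 55734 km²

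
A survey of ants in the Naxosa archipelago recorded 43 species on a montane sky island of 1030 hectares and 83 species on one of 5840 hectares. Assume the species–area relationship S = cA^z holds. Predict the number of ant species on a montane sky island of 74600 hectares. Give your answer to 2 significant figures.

220

z = ln(83/43) / ln(5840/1030) = 0.6576 / 1.7352 = 0.3790
c = 43 / 1030^0.3790 = 43 / 13.86 = 3.102
S₃ = 3.102 × 74600^0.3790 = 3.102 × 70.27 ≈ 218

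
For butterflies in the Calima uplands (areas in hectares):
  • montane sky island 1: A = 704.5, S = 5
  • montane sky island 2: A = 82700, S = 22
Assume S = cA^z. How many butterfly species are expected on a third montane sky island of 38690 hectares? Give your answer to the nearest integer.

17

z = ln(22/5) / ln(82700/704.5) = 1.4816 / 4.7655 = 0.3109
c = 5 / 704.5^0.3109 = 5 / 7.681 = 0.651
S₃ = 0.651 × 38690^0.3109 = 0.651 × 26.69 ≈ 17.37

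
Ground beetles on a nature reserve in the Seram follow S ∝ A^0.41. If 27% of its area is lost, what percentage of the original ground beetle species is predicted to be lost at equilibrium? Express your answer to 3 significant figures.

12.1%

S_new/S_old = (A_new/A_old)^z = 0.73^0.41
= exp(0.41 × ln 0.73) = exp(0.41 × -0.3147) = exp(-0.1290) ≈ 0.8789
Fraction lost = 1 − 0.8789 = 0.1211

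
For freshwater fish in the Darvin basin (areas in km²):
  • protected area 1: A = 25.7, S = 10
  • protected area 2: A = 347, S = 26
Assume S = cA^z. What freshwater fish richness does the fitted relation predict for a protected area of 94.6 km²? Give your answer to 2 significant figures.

16

z = ln(26/10) / ln(347/25.7) = 0.9555 / 2.6028 = 0.3671
c = 10 / 25.7^0.3671 = 10 / 3.293 = 3.037
S₃ = 3.037 × 94.6^0.3671 = 3.037 × 5.313 ≈ 16.13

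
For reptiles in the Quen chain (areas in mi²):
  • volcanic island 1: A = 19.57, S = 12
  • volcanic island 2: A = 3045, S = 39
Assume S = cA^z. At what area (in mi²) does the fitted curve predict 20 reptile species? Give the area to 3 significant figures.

174 mi²

z = ln(39/12) / ln(3045/19.57) = 1.1787 / 5.0473 = 0.2335
c = 12 / 19.57^0.2335 = 12 / 2.003 = 5.992
A = (20/5.992)^(1/0.2335) ⇒ ln A = ln(3.338)/0.2335 = 5.1615
A = e^5.1615 ≈ 174.4 mi²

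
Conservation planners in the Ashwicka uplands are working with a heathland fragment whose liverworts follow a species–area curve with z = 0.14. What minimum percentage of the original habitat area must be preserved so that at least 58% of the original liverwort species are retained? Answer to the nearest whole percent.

2%

Need (A_new/A_old)^0.14 = 0.58, so A_new/A_old = 0.58^(1/0.14) = 0.58^7.143
ln(A_new/A_old) = ln 0.58 / 0.14 = -0.5447 / 0.14 = -3.8909
A_new/A_old = e^-3.8909 ≈ 0.02043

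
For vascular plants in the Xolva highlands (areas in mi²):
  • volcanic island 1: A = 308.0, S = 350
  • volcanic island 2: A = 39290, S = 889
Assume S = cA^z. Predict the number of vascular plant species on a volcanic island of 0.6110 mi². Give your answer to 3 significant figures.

106

z = ln(889/350) / ln(39290/308) = 0.9322 / 4.8486 = 0.1923
c = 350 / 308^0.1923 = 350 / 3.009 = 116.3
S₃ = 116.3 × 0.611^0.1923 = 116.3 × 0.9096 ≈ 105.8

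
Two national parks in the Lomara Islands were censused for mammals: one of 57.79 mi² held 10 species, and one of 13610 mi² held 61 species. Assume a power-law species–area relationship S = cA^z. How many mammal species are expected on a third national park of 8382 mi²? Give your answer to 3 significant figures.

52.0

z = ln(61/10) / ln(13610/57.79) = 1.8083 / 5.4617 = 0.3311
c = 10 / 57.79^0.3311 = 10 / 3.831 = 2.61
S₃ = 2.61 × 8382^0.3311 = 2.61 × 19.9 ≈ 51.96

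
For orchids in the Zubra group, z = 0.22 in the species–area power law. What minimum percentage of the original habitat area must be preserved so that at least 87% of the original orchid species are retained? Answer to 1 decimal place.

Need (A_new/A_old)^0.22 = 0.87, so A_new/A_old = 0.87^(1/0.22) = 0.87^4.545
ln(A_new/A_old) = ln 0.87 / 0.22 = -0.1393 / 0.22 = -0.6330
A_new/A_old = e^-0.6330 ≈ 0.531

53.1%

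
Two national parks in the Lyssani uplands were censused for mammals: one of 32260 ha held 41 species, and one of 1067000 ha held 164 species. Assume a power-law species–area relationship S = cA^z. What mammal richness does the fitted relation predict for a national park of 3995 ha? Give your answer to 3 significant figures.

17.9

z = ln(164/41) / ln(1067000/32260) = 1.3863 / 3.4988 = 0.3962
c = 41 / 32260^0.3962 = 41 / 61.16 = 0.6704
S₃ = 0.6704 × 3995^0.3962 = 0.6704 × 26.73 ≈ 17.92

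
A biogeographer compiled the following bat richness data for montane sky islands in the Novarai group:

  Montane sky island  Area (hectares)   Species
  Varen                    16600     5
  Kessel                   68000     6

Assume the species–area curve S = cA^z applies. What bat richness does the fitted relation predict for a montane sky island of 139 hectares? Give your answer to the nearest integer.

z = ln(6/5) / ln(68000/16600) = 0.1823 / 1.4101 = 0.1293
c = 5 / 16600^0.1293 = 5 / 3.513 = 1.423
S₃ = 1.423 × 139^0.1293 = 1.423 × 1.893 ≈ 2.694

3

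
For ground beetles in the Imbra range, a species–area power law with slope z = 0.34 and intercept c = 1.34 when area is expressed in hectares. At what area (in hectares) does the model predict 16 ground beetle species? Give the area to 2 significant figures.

16 = 1.34 × A^0.34  ⇒  A^0.34 = 16/1.34 = 11.94
ln A = ln(11.94) / 0.34 = 2.4799 / 0.34 = 7.2939
A = e^7.2939 ≈ 1471 hectares

1500 hectares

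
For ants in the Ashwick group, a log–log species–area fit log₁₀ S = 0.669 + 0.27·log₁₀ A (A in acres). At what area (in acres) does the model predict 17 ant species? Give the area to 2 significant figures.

17 = 4.667 × A^0.27  ⇒  A^0.27 = 17/4.667 = 3.643
ln A = ln(3.643) / 0.27 = 1.2928 / 0.27 = 4.7881
A = e^4.7881 ≈ 120.1 acres

120 acres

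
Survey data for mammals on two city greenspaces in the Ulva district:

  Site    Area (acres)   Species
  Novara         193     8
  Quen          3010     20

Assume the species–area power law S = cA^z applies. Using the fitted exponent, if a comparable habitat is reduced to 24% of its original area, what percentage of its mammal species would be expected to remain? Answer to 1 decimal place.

z = ln(20/8) / ln(3010/193) = 0.9163 / 2.7470 = 0.3336
S_new/S_old = (A_new/A_old)^z = 0.24^0.3336 = exp(0.3336 × -1.4271) = 0.6212

62.1%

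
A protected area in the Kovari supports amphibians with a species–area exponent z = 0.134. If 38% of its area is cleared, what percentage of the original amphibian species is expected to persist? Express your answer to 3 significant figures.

93.8%

S_new/S_old = (A_new/A_old)^z = 0.62^0.134
= exp(0.134 × ln 0.62) = exp(0.134 × -0.4780) = exp(-0.0641) ≈ 0.938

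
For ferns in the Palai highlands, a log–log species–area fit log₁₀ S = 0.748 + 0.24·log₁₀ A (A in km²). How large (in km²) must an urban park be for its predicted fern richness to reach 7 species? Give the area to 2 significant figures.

2.5 km²

7 = 5.598 × A^0.24  ⇒  A^0.24 = 7/5.598 = 1.251
ln A = ln(1.251) / 0.24 = 0.2236 / 0.24 = 0.9316
A = e^0.9316 ≈ 2.538 km²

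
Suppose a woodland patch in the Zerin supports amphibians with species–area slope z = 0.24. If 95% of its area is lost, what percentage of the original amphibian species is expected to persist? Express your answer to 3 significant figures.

S_new/S_old = (A_new/A_old)^z = 0.05^0.24
= exp(0.24 × ln 0.05) = exp(0.24 × -2.9957) = exp(-0.7190) ≈ 0.4873

48.7%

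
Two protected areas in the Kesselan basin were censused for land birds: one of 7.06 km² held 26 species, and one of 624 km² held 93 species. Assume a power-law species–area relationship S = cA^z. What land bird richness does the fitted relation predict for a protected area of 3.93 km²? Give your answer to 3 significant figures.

22.0

z = ln(93/26) / ln(624/7.06) = 1.2745 / 4.4817 = 0.2844
c = 26 / 7.06^0.2844 = 26 / 1.743 = 14.91
S₃ = 14.91 × 3.93^0.2844 = 14.91 × 1.476 ≈ 22.01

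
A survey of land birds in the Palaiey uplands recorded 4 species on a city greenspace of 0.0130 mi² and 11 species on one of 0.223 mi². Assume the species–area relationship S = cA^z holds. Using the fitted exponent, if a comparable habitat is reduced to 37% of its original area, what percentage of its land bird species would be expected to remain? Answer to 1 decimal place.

z = ln(11/4) / ln(0.223/0.013) = 1.0116 / 2.8422 = 0.3559
S_new/S_old = (A_new/A_old)^z = 0.37^0.3559 = exp(0.3559 × -0.9943) = 0.702

70.2%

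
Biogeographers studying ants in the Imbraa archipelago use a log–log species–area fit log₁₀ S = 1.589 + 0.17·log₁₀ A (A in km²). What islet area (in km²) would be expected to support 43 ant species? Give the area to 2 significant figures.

1.8 km²

43 = 38.82 × A^0.17  ⇒  A^0.17 = 43/38.82 = 1.108
ln A = ln(1.108) / 0.17 = 0.1024 / 0.17 = 0.6023
A = e^0.6023 ≈ 1.826 km²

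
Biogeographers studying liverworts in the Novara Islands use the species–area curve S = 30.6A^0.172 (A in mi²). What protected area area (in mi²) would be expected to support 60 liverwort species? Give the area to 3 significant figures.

60 = 30.6 × A^0.172  ⇒  A^0.172 = 60/30.6 = 1.961
ln A = ln(1.961) / 0.172 = 0.6733 / 0.172 = 3.9148
A = e^3.9148 ≈ 50.14 mi²

50.1 mi²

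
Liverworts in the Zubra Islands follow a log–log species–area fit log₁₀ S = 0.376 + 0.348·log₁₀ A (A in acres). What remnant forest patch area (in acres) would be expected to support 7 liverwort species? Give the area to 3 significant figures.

7 = 2.377 × A^0.348  ⇒  A^0.348 = 7/2.377 = 2.945
ln A = ln(2.945) / 0.348 = 1.0801 / 0.348 = 3.1038
A = e^3.1038 ≈ 22.28 acres

22.3 acres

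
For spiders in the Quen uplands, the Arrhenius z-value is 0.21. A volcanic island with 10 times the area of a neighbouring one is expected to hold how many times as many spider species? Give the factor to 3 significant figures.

S₂/S₁ = (A₂/A₁)^z = 10^0.21
ln(S₂/S₁) = 0.21 × ln 10 = 0.21 × 2.3026 = 0.4835
S₂/S₁ = e^0.4835 ≈ 1.622

1.62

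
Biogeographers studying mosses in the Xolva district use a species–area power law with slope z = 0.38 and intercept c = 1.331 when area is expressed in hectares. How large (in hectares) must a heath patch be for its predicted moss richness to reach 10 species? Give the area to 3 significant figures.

10 = 1.331 × A^0.38  ⇒  A^0.38 = 10/1.331 = 7.513
ln A = ln(7.513) / 0.38 = 2.0167 / 0.38 = 5.3070
A = e^5.3070 ≈ 201.7 hectares

202 hectares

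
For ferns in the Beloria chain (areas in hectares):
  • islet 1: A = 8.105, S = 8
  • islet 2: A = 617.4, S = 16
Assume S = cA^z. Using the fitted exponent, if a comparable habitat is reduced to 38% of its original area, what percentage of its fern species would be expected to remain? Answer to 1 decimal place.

85.7%

z = ln(16/8) / ln(617.4/8.105) = 0.6931 / 4.3330 = 0.1600
S_new/S_old = (A_new/A_old)^z = 0.38^0.1600 = exp(0.1600 × -0.9676) = 0.8566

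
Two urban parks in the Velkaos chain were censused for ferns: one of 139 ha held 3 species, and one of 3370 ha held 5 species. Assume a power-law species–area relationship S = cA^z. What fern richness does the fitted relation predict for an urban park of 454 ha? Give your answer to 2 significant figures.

z = ln(5/3) / ln(3370/139) = 0.5108 / 3.1882 = 0.1602
c = 3 / 139^0.1602 = 3 / 2.205 = 1.361
S₃ = 1.361 × 454^0.1602 = 1.361 × 2.665 ≈ 3.626

3.6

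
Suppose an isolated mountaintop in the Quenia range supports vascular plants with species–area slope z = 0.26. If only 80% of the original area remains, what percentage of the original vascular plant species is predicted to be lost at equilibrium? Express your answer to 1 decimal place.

5.6%

S_new/S_old = (A_new/A_old)^z = 0.8^0.26
= exp(0.26 × ln 0.8) = exp(0.26 × -0.2231) = exp(-0.0580) ≈ 0.9436
Fraction lost = 1 − 0.9436 = 0.05637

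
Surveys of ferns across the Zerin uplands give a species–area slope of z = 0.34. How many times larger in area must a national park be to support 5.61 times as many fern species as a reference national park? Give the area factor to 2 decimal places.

(A₂/A₁)^0.34 = 5.61, so A₂/A₁ = 5.61^(1/0.34) = 5.61^2.941
ln(A₂/A₁) = ln 5.61 / 0.34 = 1.7246 / 0.34 = 5.0722
A₂/A₁ = e^5.0722 ≈ 159.5

159.53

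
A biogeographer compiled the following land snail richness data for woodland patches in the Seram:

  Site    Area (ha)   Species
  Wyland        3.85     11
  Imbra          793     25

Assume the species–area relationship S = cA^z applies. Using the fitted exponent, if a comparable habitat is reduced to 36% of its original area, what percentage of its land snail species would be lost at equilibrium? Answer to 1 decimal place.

z = ln(25/11) / ln(793/3.85) = 0.8210 / 5.3278 = 0.1541
S_new/S_old = (A_new/A_old)^z = 0.36^0.1541 = exp(0.1541 × -1.0217) = 0.8543
Fraction lost = 1 − 0.8543 = 0.1457

14.6%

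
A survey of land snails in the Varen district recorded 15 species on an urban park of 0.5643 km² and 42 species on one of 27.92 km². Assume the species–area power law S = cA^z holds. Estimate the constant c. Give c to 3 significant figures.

17.4

z = ln(S₂/S₁) / ln(A₂/A₁) = ln(42/15) / ln(27.92/0.5643) = 1.0296 / 3.9015 = 0.2639
c = S₁ / A₁^z = 15 / 0.5643^0.2639 = 15 / 0.8599 = 17.44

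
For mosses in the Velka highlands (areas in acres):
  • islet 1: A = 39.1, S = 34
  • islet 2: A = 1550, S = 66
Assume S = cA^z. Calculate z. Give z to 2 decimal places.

Taking logs: ln S = ln c + z ln A, so z = (ln S₂ − ln S₁)/(ln A₂ − ln A₁).
z = ln(66/34) / ln(1550/39.1) = ln(1.941) / ln(39.64) = 0.6633 / 3.6799 = 0.1802

0.18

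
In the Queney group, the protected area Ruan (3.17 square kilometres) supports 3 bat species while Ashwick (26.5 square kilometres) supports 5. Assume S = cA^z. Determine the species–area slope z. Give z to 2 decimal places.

0.24

Taking logs: ln S = ln c + z ln A, so z = (ln S₂ − ln S₁)/(ln A₂ − ln A₁).
z = ln(5/3) / ln(26.5/3.17) = ln(1.667) / ln(8.36) = 0.5108 / 2.1234 = 0.2406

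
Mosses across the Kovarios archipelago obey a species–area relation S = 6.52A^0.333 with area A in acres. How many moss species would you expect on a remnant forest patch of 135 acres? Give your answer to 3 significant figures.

S = 6.52 × 135^0.333 = 6.52 × 5.122 ≈ 33.39

33.4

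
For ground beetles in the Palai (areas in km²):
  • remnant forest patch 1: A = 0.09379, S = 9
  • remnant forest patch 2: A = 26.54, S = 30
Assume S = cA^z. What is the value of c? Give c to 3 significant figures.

z = ln(S₂/S₁) / ln(A₂/A₁) = ln(30/9) / ln(26.54/0.09379) = 1.2040 / 5.6454 = 0.2133
c = S₁ / A₁^z = 9 / 0.09379^0.2133 = 9 / 0.6037 = 14.91

14.9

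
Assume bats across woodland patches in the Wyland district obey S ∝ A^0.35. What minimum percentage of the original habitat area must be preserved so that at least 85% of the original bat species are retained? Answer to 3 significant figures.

Need (A_new/A_old)^0.35 = 0.85, so A_new/A_old = 0.85^(1/0.35) = 0.85^2.857
ln(A_new/A_old) = ln 0.85 / 0.35 = -0.1625 / 0.35 = -0.4643
A_new/A_old = e^-0.4643 ≈ 0.6285

62.9%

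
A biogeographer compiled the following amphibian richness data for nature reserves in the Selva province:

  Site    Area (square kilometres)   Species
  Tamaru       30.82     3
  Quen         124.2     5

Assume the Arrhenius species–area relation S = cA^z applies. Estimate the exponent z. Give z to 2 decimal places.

0.37

Taking logs: ln S = ln c + z ln A, so z = (ln S₂ − ln S₁)/(ln A₂ − ln A₁).
z = ln(5/3) / ln(124.2/30.82) = ln(1.667) / ln(4.03) = 0.5108 / 1.3937 = 0.3665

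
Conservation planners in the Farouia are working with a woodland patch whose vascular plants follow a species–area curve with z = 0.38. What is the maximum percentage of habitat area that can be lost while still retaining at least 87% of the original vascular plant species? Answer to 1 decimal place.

Need (A_new/A_old)^0.38 = 0.87, so A_new/A_old = 0.87^(1/0.38) = 0.87^2.632
ln(A_new/A_old) = ln 0.87 / 0.38 = -0.1393 / 0.38 = -0.3665
A_new/A_old = e^-0.3665 ≈ 0.6932
Fraction that can be lost = 1 − 0.6932 = 0.3068

30.7%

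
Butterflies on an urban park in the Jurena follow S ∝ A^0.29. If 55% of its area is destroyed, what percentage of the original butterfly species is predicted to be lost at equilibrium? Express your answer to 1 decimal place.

20.7%

S_new/S_old = (A_new/A_old)^z = 0.45^0.29
= exp(0.29 × ln 0.45) = exp(0.29 × -0.7985) = exp(-0.2316) ≈ 0.7933
Fraction lost = 1 − 0.7933 = 0.2067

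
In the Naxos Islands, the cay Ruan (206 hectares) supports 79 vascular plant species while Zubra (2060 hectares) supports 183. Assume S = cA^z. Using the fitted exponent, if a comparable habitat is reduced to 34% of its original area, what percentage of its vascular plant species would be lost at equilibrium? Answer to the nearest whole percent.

33%

z = ln(183/79) / ln(2060/206) = 0.8400 / 2.3026 = 0.3648
S_new/S_old = (A_new/A_old)^z = 0.34^0.3648 = exp(0.3648 × -1.0788) = 0.6746
Fraction lost = 1 − 0.6746 = 0.3254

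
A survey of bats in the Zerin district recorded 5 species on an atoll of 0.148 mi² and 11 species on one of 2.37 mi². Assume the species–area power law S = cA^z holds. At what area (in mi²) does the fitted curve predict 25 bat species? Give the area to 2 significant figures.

43 mi²

z = ln(11/5) / ln(2.37/0.148) = 0.7885 / 2.7734 = 0.2843
c = 5 / 0.148^0.2843 = 5 / 0.5809 = 8.607
A = (25/8.607)^(1/0.2843) ⇒ ln A = ln(2.905)/0.2843 = 3.7507
A = e^3.7507 ≈ 42.55 mi²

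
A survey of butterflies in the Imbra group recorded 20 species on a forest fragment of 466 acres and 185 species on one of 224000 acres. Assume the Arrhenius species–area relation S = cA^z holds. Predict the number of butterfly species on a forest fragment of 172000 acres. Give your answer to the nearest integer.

168

z = ln(185/20) / ln(224000/466) = 2.2246 / 6.1752 = 0.3603
c = 20 / 466^0.3603 = 20 / 9.147 = 2.186
S₃ = 2.186 × 172000^0.3603 = 2.186 × 76.93 ≈ 168.2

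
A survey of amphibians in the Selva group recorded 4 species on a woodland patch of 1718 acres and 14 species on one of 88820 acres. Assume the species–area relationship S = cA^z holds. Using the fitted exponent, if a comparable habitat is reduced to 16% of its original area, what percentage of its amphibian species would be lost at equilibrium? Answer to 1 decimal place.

z = ln(14/4) / ln(88820/1718) = 1.2528 / 3.9455 = 0.3175
S_new/S_old = (A_new/A_old)^z = 0.16^0.3175 = exp(0.3175 × -1.8326) = 0.5588
Fraction lost = 1 − 0.5588 = 0.4412

44.1%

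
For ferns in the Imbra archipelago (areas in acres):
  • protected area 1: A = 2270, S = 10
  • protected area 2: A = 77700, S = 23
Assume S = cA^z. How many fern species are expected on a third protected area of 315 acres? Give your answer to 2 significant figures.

6.3

z = ln(23/10) / ln(77700/2270) = 0.8329 / 3.5331 = 0.2357
c = 10 / 2270^0.2357 = 10 / 6.183 = 1.617
S₃ = 1.617 × 315^0.2357 = 1.617 × 3.881 ≈ 6.278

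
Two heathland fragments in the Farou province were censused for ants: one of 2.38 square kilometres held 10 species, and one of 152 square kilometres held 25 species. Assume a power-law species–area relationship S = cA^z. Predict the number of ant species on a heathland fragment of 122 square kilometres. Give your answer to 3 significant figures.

23.8

z = ln(25/10) / ln(152/2.38) = 0.9163 / 4.1568 = 0.2204
c = 10 / 2.38^0.2204 = 10 / 1.211 = 8.26
S₃ = 8.26 × 122^0.2204 = 8.26 × 2.883 ≈ 23.82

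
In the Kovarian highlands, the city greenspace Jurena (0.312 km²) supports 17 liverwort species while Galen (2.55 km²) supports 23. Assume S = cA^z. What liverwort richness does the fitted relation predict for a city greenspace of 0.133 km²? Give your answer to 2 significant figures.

15

z = ln(23/17) / ln(2.55/0.312) = 0.3023 / 2.1008 = 0.1439
c = 17 / 0.312^0.1439 = 17 / 0.8457 = 20.1
S₃ = 20.1 × 0.133^0.1439 = 20.1 × 0.7481 ≈ 15.04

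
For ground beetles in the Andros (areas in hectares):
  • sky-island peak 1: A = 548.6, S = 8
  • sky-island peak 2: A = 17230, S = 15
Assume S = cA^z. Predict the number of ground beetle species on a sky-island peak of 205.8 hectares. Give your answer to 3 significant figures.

6.69

z = ln(15/8) / ln(17230/548.6) = 0.6286 / 3.4470 = 0.1824
c = 8 / 548.6^0.1824 = 8 / 3.159 = 2.533
S₃ = 2.533 × 205.8^0.1824 = 2.533 × 2.642 ≈ 6.69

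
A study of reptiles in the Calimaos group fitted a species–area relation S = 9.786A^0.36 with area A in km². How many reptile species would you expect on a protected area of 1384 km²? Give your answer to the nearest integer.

S = 9.786 × 1384^0.36
ln S = ln 9.786 + 0.36 × ln 1384 = 2.2810 + 0.36 × 7.2327 = 4.8847
S = e^4.8847 ≈ 132.3

132 species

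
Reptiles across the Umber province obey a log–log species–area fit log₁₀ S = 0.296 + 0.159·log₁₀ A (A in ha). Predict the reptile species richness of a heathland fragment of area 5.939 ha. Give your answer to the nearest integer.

S = 1.977 × 5.939^0.159 = 1.977 × 1.327 ≈ 2.624

3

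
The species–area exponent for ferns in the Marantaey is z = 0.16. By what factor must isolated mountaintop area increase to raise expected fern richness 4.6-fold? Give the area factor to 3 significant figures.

(A₂/A₁)^0.16 = 4.6, so A₂/A₁ = 4.6^(1/0.16) = 4.6^6.25
ln(A₂/A₁) = ln 4.6 / 0.16 = 1.5261 / 0.16 = 9.5379
A₂/A₁ = e^9.5379 ≈ 13875

13900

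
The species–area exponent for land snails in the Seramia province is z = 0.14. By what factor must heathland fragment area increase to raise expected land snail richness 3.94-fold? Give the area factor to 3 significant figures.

(A₂/A₁)^0.14 = 3.94, so A₂/A₁ = 3.94^(1/0.14) = 3.94^7.143
ln(A₂/A₁) = ln 3.94 / 0.14 = 1.3712 / 0.14 = 9.7941
A₂/A₁ = e^9.7941 ≈ 17929

17900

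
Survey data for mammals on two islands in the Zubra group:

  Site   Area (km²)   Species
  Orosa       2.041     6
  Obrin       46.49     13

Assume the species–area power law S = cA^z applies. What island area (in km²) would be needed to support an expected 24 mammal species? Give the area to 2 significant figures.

z = ln(13/6) / ln(46.49/2.041) = 0.7732 / 3.1258 = 0.2474
c = 6 / 2.041^0.2474 = 6 / 1.193 = 5.029
A = (24/5.029)^(1/0.2474) ⇒ ln A = ln(4.772)/0.2474 = 6.3179
A = e^6.3179 ≈ 554.4 km²

550 km²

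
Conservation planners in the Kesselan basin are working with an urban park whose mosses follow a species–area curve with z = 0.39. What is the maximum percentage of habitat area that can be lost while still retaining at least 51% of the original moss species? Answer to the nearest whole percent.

82%

Need (A_new/A_old)^0.39 = 0.51, so A_new/A_old = 0.51^(1/0.39) = 0.51^2.564
ln(A_new/A_old) = ln 0.51 / 0.39 = -0.6733 / 0.39 = -1.7265
A_new/A_old = e^-1.7265 ≈ 0.1779
Fraction that can be lost = 1 − 0.1779 = 0.8221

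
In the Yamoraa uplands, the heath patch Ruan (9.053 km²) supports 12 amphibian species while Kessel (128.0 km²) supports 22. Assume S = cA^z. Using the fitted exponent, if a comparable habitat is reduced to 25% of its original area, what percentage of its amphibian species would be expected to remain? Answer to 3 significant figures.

z = ln(22/12) / ln(128/9.053) = 0.6061 / 2.6489 = 0.2288
S_new/S_old = (A_new/A_old)^z = 0.25^0.2288 = exp(0.2288 × -1.3863) = 0.7282

72.8%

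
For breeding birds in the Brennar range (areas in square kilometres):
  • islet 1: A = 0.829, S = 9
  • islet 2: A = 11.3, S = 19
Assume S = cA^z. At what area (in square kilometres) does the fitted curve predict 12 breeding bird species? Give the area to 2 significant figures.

z = ln(19/9) / ln(11.3/0.829) = 0.7472 / 2.6123 = 0.2860
c = 9 / 0.829^0.2860 = 9 / 0.9478 = 9.496
A = (12/9.496)^(1/0.2860) ⇒ ln A = ln(1.264)/0.2860 = 0.8182
A = e^0.8182 ≈ 2.266 square kilometres

2.3 square kilometres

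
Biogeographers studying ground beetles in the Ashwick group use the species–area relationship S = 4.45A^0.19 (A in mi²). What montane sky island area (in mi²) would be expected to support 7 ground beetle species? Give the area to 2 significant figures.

11 mi²

7 = 4.45 × A^0.19  ⇒  A^0.19 = 7/4.45 = 1.573
ln A = ln(1.573) / 0.19 = 0.4530 / 0.19 = 2.3842
A = e^2.3842 ≈ 10.85 mi²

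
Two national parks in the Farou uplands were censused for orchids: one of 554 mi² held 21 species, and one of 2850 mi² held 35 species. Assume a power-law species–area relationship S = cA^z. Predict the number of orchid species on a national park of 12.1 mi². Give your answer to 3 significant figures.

z = ln(35/21) / ln(2850/554) = 0.5108 / 1.6379 = 0.3119
c = 21 / 554^0.3119 = 21 / 7.172 = 2.928
S₃ = 2.928 × 12.1^0.3119 = 2.928 × 2.176 ≈ 6.372

6.37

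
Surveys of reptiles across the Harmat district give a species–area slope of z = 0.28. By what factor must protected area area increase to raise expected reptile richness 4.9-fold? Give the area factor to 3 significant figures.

(A₂/A₁)^0.28 = 4.9, so A₂/A₁ = 4.9^(1/0.28) = 4.9^3.571
ln(A₂/A₁) = ln 4.9 / 0.28 = 1.5892 / 0.28 = 5.6758
A₂/A₁ = e^5.6758 ≈ 291.7

292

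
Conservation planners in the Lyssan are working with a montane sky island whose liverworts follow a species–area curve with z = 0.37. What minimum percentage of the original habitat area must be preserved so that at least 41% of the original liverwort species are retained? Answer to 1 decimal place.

Need (A_new/A_old)^0.37 = 0.41, so A_new/A_old = 0.41^(1/0.37) = 0.41^2.703
ln(A_new/A_old) = ln 0.41 / 0.37 = -0.8916 / 0.37 = -2.4097
A_new/A_old = e^-2.4097 ≈ 0.08984

9.0%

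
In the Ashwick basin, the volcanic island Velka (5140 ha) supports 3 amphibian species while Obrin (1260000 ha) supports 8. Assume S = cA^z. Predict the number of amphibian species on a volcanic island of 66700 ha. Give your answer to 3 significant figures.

z = ln(8/3) / ln(1260000/5140) = 0.9808 / 5.5018 = 0.1783
c = 3 / 5140^0.1783 = 3 / 4.587 = 0.654
S₃ = 0.654 × 66700^0.1783 = 0.654 × 7.245 ≈ 4.738

4.74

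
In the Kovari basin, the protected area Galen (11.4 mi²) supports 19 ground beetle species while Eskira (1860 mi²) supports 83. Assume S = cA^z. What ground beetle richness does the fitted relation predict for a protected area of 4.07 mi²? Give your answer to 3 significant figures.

14.1

z = ln(83/19) / ln(1860/11.4) = 1.4744 / 5.0947 = 0.2894
c = 19 / 11.4^0.2894 = 19 / 2.022 = 9.395
S₃ = 9.395 × 4.07^0.2894 = 9.395 × 1.501 ≈ 14.1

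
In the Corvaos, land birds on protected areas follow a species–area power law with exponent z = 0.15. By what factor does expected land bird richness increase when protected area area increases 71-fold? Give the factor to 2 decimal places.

1.90

S₂/S₁ = (A₂/A₁)^z = 71^0.15
ln(S₂/S₁) = 0.15 × ln 71 = 0.15 × 4.2627 = 0.6394
S₂/S₁ = e^0.6394 ≈ 1.895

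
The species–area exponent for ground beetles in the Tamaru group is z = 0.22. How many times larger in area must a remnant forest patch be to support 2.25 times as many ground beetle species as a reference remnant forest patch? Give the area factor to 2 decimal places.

39.89

(A₂/A₁)^0.22 = 2.25, so A₂/A₁ = 2.25^(1/0.22) = 2.25^4.545
ln(A₂/A₁) = ln 2.25 / 0.22 = 0.8109 / 0.22 = 3.6860
A₂/A₁ = e^3.6860 ≈ 39.89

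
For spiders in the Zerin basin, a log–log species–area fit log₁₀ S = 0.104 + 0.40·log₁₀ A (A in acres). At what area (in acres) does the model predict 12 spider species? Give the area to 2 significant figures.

12 = 1.271 × A^0.4  ⇒  A^0.4 = 12/1.271 = 9.445
ln A = ln(9.445) / 0.4 = 2.2454 / 0.4 = 5.6136
A = e^5.6136 ≈ 274.1 acres

270 acres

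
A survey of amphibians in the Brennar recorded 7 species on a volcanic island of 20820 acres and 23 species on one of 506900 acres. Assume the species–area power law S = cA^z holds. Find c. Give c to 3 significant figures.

z = ln(S₂/S₁) / ln(A₂/A₁) = ln(23/7) / ln(506900/20820) = 1.1896 / 3.1924 = 0.3726
c = S₁ / A₁^z = 7 / 20820^0.3726 = 7 / 40.66 = 0.1721

0.172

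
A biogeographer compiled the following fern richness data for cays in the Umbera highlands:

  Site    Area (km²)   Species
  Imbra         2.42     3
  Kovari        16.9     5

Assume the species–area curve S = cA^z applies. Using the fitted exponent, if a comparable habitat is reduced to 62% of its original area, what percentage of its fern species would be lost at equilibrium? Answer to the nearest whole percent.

12%

z = ln(5/3) / ln(16.9/2.42) = 0.5108 / 1.9435 = 0.2628
S_new/S_old = (A_new/A_old)^z = 0.62^0.2628 = exp(0.2628 × -0.4780) = 0.8819
Fraction lost = 1 − 0.8819 = 0.1181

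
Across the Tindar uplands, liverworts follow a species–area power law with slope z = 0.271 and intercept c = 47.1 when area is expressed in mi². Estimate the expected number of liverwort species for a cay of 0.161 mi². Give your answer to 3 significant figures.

28.7

S = 47.1 × 0.161^0.271
ln S = ln 47.1 + 0.271 × ln 0.161 = 3.8523 + 0.271 × -1.8264 = 3.3573
S = e^3.3573 ≈ 28.71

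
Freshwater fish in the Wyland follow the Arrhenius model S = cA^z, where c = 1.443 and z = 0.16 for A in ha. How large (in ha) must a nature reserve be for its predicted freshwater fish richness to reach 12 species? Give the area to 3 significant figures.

562000 ha

12 = 1.443 × A^0.16  ⇒  A^0.16 = 12/1.443 = 8.316
ln A = ln(8.316) / 0.16 = 2.1182 / 0.16 = 13.2386
A = e^13.2386 ≈ 561653 ha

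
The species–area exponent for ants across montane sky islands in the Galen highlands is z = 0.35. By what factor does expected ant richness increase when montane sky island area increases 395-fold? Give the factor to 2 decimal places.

8.11

S₂/S₁ = (A₂/A₁)^z = 395^0.35
ln(S₂/S₁) = 0.35 × ln 395 = 0.35 × 5.9789 = 2.0926
S₂/S₁ = e^2.0926 ≈ 8.106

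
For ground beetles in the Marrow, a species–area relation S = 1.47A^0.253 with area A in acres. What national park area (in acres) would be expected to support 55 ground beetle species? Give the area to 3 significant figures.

55 = 1.47 × A^0.253  ⇒  A^0.253 = 55/1.47 = 37.41
ln A = ln(37.41) / 0.253 = 3.6221 / 0.253 = 14.3165
A = e^14.3165 ≈ 1650329 acres

1650000 acres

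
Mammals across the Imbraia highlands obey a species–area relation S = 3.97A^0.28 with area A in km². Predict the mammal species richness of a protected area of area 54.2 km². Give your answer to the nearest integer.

S = 3.97 × 54.2^0.28
ln S = ln 3.97 + 0.28 × ln 54.2 = 1.3788 + 0.28 × 3.9927 = 2.4967
S = e^2.4967 ≈ 12.14

12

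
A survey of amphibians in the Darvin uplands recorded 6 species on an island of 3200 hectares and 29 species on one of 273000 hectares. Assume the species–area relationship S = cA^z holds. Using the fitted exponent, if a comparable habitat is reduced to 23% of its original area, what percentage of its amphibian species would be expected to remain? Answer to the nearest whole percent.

z = ln(29/6) / ln(273000/3200) = 1.5755 / 4.4463 = 0.3543
S_new/S_old = (A_new/A_old)^z = 0.23^0.3543 = exp(0.3543 × -1.4697) = 0.5941

59%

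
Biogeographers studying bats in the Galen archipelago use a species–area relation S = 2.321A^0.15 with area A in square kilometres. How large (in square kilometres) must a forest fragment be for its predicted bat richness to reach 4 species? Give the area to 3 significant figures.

37.7 square kilometres

4 = 2.321 × A^0.15  ⇒  A^0.15 = 4/2.321 = 1.723
ln A = ln(1.723) / 0.15 = 0.5443 / 0.15 = 3.6286
A = e^3.6286 ≈ 37.66 square kilometres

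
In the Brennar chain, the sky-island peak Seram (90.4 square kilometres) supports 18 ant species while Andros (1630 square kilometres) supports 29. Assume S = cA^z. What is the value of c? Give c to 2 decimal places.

8.56

z = ln(S₂/S₁) / ln(A₂/A₁) = ln(29/18) / ln(1630/90.4) = 0.4769 / 2.8921 = 0.1649
c = S₁ / A₁^z = 18 / 90.4^0.1649 = 18 / 2.102 = 8.564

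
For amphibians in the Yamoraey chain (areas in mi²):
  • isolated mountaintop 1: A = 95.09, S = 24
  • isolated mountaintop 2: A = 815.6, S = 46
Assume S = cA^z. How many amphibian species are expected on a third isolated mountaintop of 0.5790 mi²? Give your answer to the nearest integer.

z = ln(46/24) / ln(815.6/95.09) = 0.6506 / 2.1491 = 0.3027
c = 24 / 95.09^0.3027 = 24 / 3.97 = 6.045
S₃ = 6.045 × 0.579^0.3027 = 6.045 × 0.8475 ≈ 5.123

5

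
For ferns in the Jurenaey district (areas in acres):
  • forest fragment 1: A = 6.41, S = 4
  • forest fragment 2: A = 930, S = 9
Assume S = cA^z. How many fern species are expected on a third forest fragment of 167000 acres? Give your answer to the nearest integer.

z = ln(9/4) / ln(930/6.41) = 0.8109 / 4.9773 = 0.1629
c = 4 / 6.41^0.1629 = 4 / 1.353 = 2.955
S₃ = 2.955 × 167000^0.1629 = 2.955 × 7.094 ≈ 20.97

21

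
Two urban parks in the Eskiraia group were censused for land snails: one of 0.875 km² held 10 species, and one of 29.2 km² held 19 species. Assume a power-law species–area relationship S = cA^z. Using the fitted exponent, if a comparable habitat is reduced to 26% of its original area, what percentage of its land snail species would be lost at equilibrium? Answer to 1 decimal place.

21.8%

z = ln(19/10) / ln(29.2/0.875) = 0.6419 / 3.5077 = 0.1830
S_new/S_old = (A_new/A_old)^z = 0.26^0.1830 = exp(0.1830 × -1.3471) = 0.7815
Fraction lost = 1 − 0.7815 = 0.2185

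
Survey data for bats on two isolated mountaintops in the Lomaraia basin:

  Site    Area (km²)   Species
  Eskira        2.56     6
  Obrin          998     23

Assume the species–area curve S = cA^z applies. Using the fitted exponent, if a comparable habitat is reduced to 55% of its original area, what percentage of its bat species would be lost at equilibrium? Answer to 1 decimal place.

z = ln(23/6) / ln(998/2.56) = 1.3437 / 5.9657 = 0.2252
S_new/S_old = (A_new/A_old)^z = 0.55^0.2252 = exp(0.2252 × -0.5978) = 0.874
Fraction lost = 1 − 0.874 = 0.126

12.6%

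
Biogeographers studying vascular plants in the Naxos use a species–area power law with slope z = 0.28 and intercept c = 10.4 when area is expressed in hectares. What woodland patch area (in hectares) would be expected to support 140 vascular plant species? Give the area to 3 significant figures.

10800 hectares

140 = 10.4 × A^0.28  ⇒  A^0.28 = 140/10.4 = 13.46
ln A = ln(13.46) / 0.28 = 2.5998 / 0.28 = 9.2851
A = e^9.2851 ≈ 10777 hectares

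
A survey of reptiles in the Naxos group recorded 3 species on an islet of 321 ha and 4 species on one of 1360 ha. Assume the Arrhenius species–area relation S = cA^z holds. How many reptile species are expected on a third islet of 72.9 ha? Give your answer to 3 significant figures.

z = ln(4/3) / ln(1360/321) = 0.2877 / 1.4438 = 0.1993
c = 3 / 321^0.1993 = 3 / 3.158 = 0.9499
S₃ = 0.9499 × 72.9^0.1993 = 0.9499 × 2.35 ≈ 2.233

2.23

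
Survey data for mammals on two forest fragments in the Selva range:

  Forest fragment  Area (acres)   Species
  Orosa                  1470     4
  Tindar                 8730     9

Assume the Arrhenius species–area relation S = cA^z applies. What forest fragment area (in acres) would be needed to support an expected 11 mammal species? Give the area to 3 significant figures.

13600 acres

z = ln(9/4) / ln(8730/1470) = 0.8109 / 1.7815 = 0.4552
c = 4 / 1470^0.4552 = 4 / 27.65 = 0.1446
A = (11/0.1446)^(1/0.4552) ⇒ ln A = ln(76.05)/0.4552 = 9.5154
A = e^9.5154 ≈ 13567 acres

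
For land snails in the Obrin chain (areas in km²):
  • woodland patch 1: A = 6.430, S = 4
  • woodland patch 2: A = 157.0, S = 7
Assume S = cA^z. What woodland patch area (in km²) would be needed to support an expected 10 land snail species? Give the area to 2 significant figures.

1200 km²

z = ln(7/4) / ln(157/6.43) = 0.5596 / 3.1953 = 0.1751
c = 4 / 6.43^0.1751 = 4 / 1.385 = 2.887
A = (10/2.887)^(1/0.1751) ⇒ ln A = ln(3.463)/0.1751 = 7.0928
A = e^7.0928 ≈ 1203 km²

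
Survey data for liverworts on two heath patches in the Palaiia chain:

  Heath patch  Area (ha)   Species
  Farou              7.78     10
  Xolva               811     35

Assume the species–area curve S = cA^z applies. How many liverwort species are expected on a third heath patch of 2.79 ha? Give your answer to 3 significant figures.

7.58

z = ln(35/10) / ln(811/7.78) = 1.2528 / 4.6467 = 0.2696
c = 10 / 7.78^0.2696 = 10 / 1.739 = 5.752
S₃ = 5.752 × 2.79^0.2696 = 5.752 × 1.319 ≈ 7.584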